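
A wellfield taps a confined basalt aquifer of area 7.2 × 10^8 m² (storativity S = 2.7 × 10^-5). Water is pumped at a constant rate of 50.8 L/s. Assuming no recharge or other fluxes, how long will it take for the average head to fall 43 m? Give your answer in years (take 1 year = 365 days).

t ≈ 0.522 years

ΔV = S × A × Δh = 2.7 × 10^-5 × 7.2 × 10^8 × 43 = 8.359 × 10^5 m³
Q = 50.8 L/s = 4389 m³/d
t = ΔV / Q = 8.359 × 10^5 m³ / 4389 m³/d = 190.5 d
t = 190.5 d ≈ 0.5218 years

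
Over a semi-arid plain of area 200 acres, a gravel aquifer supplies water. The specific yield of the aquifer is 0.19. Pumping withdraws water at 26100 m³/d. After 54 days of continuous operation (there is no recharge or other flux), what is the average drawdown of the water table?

A = 200 acres = 8.094 × 10^5 m²
ΔV = Q × t = 26100 m³/d × 54 d = 1.409 × 10^6 m³
Δh = ΔV / (Sy × A) = 1.409 × 10^6 / (0.19 × 8.094 × 10^5) = 9.165 m

Δh ≈ 9.17 m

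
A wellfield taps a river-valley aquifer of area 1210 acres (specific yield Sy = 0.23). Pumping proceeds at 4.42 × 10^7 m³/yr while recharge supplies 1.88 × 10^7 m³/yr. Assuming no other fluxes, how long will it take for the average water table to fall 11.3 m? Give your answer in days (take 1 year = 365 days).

A = 1210 acres = 4.897 × 10^6 m²
ΔV = Sy × A × Δh = 0.23 × 4.897 × 10^6 × 11.3 = 1.273 × 10^7 m³
Net withdrawal = 4.42 × 10^7 − 1.88 × 10^7 = 2.54 × 10^7 m³/yr = 69590 m³/d
t = ΔV / Q = 1.273 × 10^7 m³ / 69590 m³/d = 182.9 d

t ≈ 183 days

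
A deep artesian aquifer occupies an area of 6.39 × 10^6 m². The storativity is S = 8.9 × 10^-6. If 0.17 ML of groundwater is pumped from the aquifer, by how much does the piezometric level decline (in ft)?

ΔV = 0.17 ML = 170 m³
Δh = ΔV / (S × A) = 170 m³ / (8.9 × 10^-6 × 6.39 × 10^6 m²) = 2.989 m
Δh = 2.989 m = 9.807 ft

Δh ≈ 9.81 ft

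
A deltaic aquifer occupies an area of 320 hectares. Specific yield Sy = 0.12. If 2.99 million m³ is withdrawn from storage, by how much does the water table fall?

A = 320 hectares = 3.2 × 10^6 m²
ΔV = 2.99 million m³ = 2.99 × 10^6 m³
Δh = ΔV / (Sy × A) = 2.99 × 10^6 m³ / (0.12 × 3.2 × 10^6 m²) = 7.786 m

Δh ≈ 7.79 m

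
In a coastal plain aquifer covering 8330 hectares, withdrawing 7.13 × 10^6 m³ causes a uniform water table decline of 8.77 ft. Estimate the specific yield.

Sy ≈ 0.032

A = 8330 hectares = 8.33 × 10^7 m²
Δh = 8.77 ft = 2.673 m
Sy = ΔV / (A × Δh) = 7.13 × 10^6 m³ / (8.33 × 10^7 m² × 2.673 m) = 0.03202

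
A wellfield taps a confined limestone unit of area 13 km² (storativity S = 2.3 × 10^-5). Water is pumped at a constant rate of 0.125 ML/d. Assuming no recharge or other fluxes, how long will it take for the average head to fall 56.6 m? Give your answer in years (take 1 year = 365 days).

t ≈ 0.371 years

A = 13 km² = 1.3 × 10^7 m²
ΔV = S × A × Δh = 2.3 × 10^-5 × 1.3 × 10^7 × 56.6 = 16920 m³
Q = 0.125 ML/d = 125 m³/d
t = ΔV / Q = 16920 m³ / 125 m³/d = 135.4 d
t = 135.4 d ≈ 0.3709 years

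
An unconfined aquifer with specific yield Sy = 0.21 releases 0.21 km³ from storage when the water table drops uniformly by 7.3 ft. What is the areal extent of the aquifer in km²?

Δh = 7.3 ft = 2.225 m
ΔV = 0.21 km³ = 2.1 × 10^8 m³
A = ΔV / (Sy × Δh) = 2.1 × 10^8 / (0.21 × 2.225) = 4.494 × 10^8 m²
A = 4.494 × 10^8 m² = 449.4 km²

A ≈ 449 km²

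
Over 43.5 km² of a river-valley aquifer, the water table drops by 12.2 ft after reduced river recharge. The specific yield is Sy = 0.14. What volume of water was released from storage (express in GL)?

A = 43.5 km² = 4.35 × 10^7 m²
Δh = 12.2 ft = 3.719 m
ΔV = Sy × A × Δh = 0.14 × 4.35 × 10^7 m² × 3.719 m = 2.265 × 10^7 m³
ΔV = 2.265 × 10^7 m³ = 22.65 GL

ΔV ≈ 22.6 GL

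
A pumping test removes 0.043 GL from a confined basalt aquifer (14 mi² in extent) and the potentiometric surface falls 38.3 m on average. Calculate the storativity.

S ≈ 3.1 × 10^-5

A = 14 mi² = 3.626 × 10^7 m²
ΔV = 0.043 GL = 43000 m³
S = ΔV / (A × Δh) = 43000 m³ / (3.626 × 10^7 m² × 38.3 m) = 3.096 × 10^-5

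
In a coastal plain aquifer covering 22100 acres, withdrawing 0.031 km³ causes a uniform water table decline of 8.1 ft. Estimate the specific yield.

Sy ≈ 0.14

A = 22100 acres = 8.944 × 10^7 m²
Δh = 8.1 ft = 2.469 m
ΔV = 0.031 km³ = 3.1 × 10^7 m³
Sy = ΔV / (A × Δh) = 3.1 × 10^7 m³ / (8.944 × 10^7 m² × 2.469 m) = 0.1404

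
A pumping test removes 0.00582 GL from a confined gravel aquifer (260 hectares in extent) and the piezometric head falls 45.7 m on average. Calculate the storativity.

S ≈ 4.9 × 10^-5

A = 260 hectares = 2.6 × 10^6 m²
ΔV = 0.00582 GL = 5820 m³
S = ΔV / (A × Δh) = 5820 m³ / (2.6 × 10^6 m² × 45.7 m) = 4.898 × 10^-5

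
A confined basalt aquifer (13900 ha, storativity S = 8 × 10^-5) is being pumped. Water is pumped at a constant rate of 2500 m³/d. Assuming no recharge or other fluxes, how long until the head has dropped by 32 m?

A = 13900 ha = 1.39 × 10^8 m²
ΔV = S × A × Δh = 8 × 10^-5 × 1.39 × 10^8 × 32 = 3.558 × 10^5 m³
t = ΔV / Q = 3.558 × 10^5 m³ / 2500 m³/d = 142.3 d

t ≈ 142 days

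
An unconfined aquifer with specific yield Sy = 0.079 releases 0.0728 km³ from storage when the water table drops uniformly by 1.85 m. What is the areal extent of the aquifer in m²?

A ≈ 4.98 × 10^8 m²

ΔV = 0.0728 km³ = 7.28 × 10^7 m³
A = ΔV / (Sy × Δh) = 7.28 × 10^7 / (0.079 × 1.85) = 4.981 × 10^8 m²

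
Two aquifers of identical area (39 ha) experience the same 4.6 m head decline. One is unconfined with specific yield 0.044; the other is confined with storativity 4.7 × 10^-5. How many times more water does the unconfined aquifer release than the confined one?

A = 39 ha = 3.9 × 10^5 m²
Unconfined: ΔV_u = Sy × A × Δh = 0.044 × 3.9 × 10^5 × 4.6 = 78940 m³
Confined: ΔV_c = S × A × Δh = 4.7 × 10^-5 × 3.9 × 10^5 × 4.6 = 84.32 m³
Ratio = ΔV_u / ΔV_c = Sy / S = 0.044 / 4.7 × 10^-5 = 936.2

ΔV_u / ΔV_c ≈ 936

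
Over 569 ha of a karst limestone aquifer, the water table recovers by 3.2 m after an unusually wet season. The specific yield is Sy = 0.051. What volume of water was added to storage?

ΔV ≈ 9.29 × 10^5 m³

A = 569 ha = 5.69 × 10^6 m²
ΔV = Sy × A × Δh = 0.051 × 5.69 × 10^6 m² × 3.2 m = 9.286 × 10^5 m³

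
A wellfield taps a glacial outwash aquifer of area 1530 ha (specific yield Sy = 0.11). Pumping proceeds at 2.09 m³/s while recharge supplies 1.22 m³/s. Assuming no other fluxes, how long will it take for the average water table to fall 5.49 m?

A = 1530 ha = 1.53 × 10^7 m²
ΔV = Sy × A × Δh = 0.11 × 1.53 × 10^7 × 5.49 = 9.24 × 10^6 m³
Net withdrawal = 2.09 − 1.22 = 0.87 m³/s = 75170 m³/d
t = ΔV / Q = 9.24 × 10^6 m³ / 75170 m³/d = 122.9 d

t ≈ 123 days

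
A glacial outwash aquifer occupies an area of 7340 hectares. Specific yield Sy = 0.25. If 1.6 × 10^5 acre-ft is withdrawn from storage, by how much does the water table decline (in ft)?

Δh ≈ 35.3 ft

A = 7340 hectares = 7.34 × 10^7 m²
ΔV = 1.6 × 10^5 acre-ft = 1.974 × 10^8 m³
Δh = ΔV / (Sy × A) = 1.974 × 10^8 m³ / (0.25 × 7.34 × 10^7 m²) = 10.76 m
Δh = 10.76 m = 35.29 ft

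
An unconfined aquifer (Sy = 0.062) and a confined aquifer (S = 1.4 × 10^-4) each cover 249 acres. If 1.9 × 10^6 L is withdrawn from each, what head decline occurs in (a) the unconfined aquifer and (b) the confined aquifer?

Δh_u ≈ 0.0304 m; Δh_c ≈ 13.5 m

A = 249 acres = 1.008 × 10^6 m²
ΔV = 1.9 × 10^6 L = 1900 m³
Unconfined: Δh_u = ΔV/(Sy·A) = 1900/(0.062 × 1.008 × 10^6) = 0.03041 m
Confined: Δh_c = ΔV/(S·A) = 1900/(1.4 × 10^-4 × 1.008 × 10^6) = 13.47 m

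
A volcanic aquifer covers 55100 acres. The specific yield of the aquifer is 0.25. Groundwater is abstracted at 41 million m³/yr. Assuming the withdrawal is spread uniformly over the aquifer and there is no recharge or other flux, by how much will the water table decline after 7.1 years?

A = 55100 acres = 2.23 × 10^8 m²
Q = 41 million m³/yr = 1.123 × 10^5 m³/d
t = 7.1 years = 2592 d
ΔV = Q × t = 1.123 × 10^5 m³/d × 2592 d = 2.911 × 10^8 m³
Δh = ΔV / (Sy × A) = 2.911 × 10^8 / (0.25 × 2.23 × 10^8) = 5.222 m

Δh ≈ 5.22 m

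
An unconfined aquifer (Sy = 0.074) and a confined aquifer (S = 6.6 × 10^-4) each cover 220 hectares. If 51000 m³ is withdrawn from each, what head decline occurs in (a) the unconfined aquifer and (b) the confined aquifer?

A = 220 hectares = 2.2 × 10^6 m²
Unconfined: Δh_u = ΔV/(Sy·A) = 51000/(0.074 × 2.2 × 10^6) = 0.3133 m
Confined: Δh_c = ΔV/(S·A) = 51000/(6.6 × 10^-4 × 2.2 × 10^6) = 35.12 m

Δh_u ≈ 0.313 m; Δh_c ≈ 35.1 m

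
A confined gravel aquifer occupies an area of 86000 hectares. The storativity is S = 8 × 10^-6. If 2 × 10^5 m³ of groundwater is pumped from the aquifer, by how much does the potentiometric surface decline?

Δh ≈ 29.1 m

A = 86000 hectares = 8.6 × 10^8 m²
Δh = ΔV / (S × A) = 2 × 10^5 m³ / (8 × 10^-6 × 8.6 × 10^8 m²) = 29.07 m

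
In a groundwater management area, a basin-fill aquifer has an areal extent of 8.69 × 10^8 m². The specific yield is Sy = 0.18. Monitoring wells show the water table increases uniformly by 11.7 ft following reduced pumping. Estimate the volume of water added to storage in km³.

ΔV ≈ 0.558 km³

Δh = 11.7 ft = 3.566 m
ΔV = Sy × A × Δh = 0.18 × 8.69 × 10^8 m² × 3.566 m = 5.578 × 10^8 m³
ΔV = 5.578 × 10^8 m³ = 0.5578 km³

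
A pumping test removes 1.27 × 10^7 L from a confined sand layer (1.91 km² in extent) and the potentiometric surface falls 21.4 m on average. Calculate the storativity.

S ≈ 3.1 × 10^-4

A = 1.91 km² = 1.91 × 10^6 m²
ΔV = 1.27 × 10^7 L = 12700 m³
S = ΔV / (A × Δh) = 12700 m³ / (1.91 × 10^6 m² × 21.4 m) = 3.107 × 10^-4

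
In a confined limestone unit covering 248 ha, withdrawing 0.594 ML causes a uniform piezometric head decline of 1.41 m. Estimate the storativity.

S ≈ 1.7 × 10^-4

A = 248 ha = 2.48 × 10^6 m²
ΔV = 0.594 ML = 594 m³
S = ΔV / (A × Δh) = 594 m³ / (2.48 × 10^6 m² × 1.41 m) = 1.699 × 10^-4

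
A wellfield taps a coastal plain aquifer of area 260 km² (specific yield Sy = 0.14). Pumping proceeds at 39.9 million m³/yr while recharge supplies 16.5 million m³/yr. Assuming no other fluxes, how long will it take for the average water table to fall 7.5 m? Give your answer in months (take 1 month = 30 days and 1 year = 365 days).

t ≈ 142 months

A = 260 km² = 2.6 × 10^8 m²
ΔV = Sy × A × Δh = 0.14 × 2.6 × 10^8 × 7.5 = 2.73 × 10^8 m³
Net withdrawal = 39.9 − 16.5 = 23.4 million m³/yr = 64110 m³/d
t = ΔV / Q = 2.73 × 10^8 m³ / 64110 m³/d = 4258 d
t = 4258 d ≈ 141.9 months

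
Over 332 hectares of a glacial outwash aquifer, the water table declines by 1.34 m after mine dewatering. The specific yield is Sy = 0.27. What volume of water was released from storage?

ΔV ≈ 1.2 × 10^6 m³

A = 332 hectares = 3.32 × 10^6 m²
ΔV = Sy × A × Δh = 0.27 × 3.32 × 10^6 m² × 1.34 m = 1.201 × 10^6 m³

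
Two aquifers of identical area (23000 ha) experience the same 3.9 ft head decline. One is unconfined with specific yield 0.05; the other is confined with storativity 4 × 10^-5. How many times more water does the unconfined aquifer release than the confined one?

ΔV_u / ΔV_c ≈ 1250

A = 23000 ha = 2.3 × 10^8 m²
Δh = 3.9 ft = 1.189 m
Unconfined: ΔV_u = Sy × A × Δh = 0.05 × 2.3 × 10^8 × 1.189 = 1.367 × 10^7 m³
Confined: ΔV_c = S × A × Δh = 4 × 10^-5 × 2.3 × 10^8 × 1.189 = 10940 m³
Ratio = ΔV_u / ΔV_c = Sy / S = 0.05 / 4 × 10^-5 = 1250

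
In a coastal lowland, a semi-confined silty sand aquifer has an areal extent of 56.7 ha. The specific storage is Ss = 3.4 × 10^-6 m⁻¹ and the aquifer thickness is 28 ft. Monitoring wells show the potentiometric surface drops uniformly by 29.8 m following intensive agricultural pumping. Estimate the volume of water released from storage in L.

ΔV ≈ 4.9 × 10^5 L

b = 28 ft = 8.534 m
S = Ss × b = 3.4 × 10^-6 m⁻¹ × 8.534 m = 2.902 × 10^-5
A = 56.7 ha = 5.67 × 10^5 m²
ΔV = S × A × Δh = 2.902 × 10^-5 × 5.67 × 10^5 m² × 29.8 m = 490.3 m³
ΔV = 490.3 m³ = 4.903 × 10^5 L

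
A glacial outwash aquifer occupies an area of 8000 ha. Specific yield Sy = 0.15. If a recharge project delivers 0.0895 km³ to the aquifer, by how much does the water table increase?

A = 8000 ha = 8 × 10^7 m²
ΔV = 0.0895 km³ = 8.95 × 10^7 m³
Δh = ΔV / (Sy × A) = 8.95 × 10^7 m³ / (0.15 × 8 × 10^7 m²) = 7.458 m

Δh ≈ 7.46 m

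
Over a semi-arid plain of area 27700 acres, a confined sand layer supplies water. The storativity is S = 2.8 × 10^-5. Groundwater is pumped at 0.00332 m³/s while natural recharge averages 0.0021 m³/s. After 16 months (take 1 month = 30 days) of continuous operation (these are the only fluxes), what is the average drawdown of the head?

A = 27700 acres = 1.121 × 10^8 m²
Net abstraction = 0.00332 − 0.0021 = 0.00122 m³/s
Q_net = 0.00122 m³/s = 105.4 m³/d
t = 16 months = 480 d
ΔV = Q × t = 105.4 m³/d × 480 d = 50600 m³
Δh = ΔV / (S × A) = 50600 / (2.8 × 10^-5 × 1.121 × 10^8) = 16.12 m

Δh ≈ 16.1 m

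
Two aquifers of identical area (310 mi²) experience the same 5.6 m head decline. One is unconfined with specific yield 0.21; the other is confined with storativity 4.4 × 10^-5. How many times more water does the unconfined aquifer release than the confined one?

ΔV_u / ΔV_c ≈ 4770

A = 310 mi² = 8.029 × 10^8 m²
Unconfined: ΔV_u = Sy × A × Δh = 0.21 × 8.029 × 10^8 × 5.6 = 9.442 × 10^8 m³
Confined: ΔV_c = S × A × Δh = 4.4 × 10^-5 × 8.029 × 10^8 × 5.6 = 1.978 × 10^5 m³
Ratio = ΔV_u / ΔV_c = Sy / S = 0.21 / 4.4 × 10^-5 = 4773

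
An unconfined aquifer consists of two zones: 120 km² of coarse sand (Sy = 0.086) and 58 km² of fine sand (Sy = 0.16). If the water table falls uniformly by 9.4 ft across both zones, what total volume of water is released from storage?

ΔV ≈ 5.62 × 10^7 m³

A₁ = 120 km² = 1.2 × 10^8 m²; A₂ = 58 km² = 5.8 × 10^7 m²
Δh = 9.4 ft = 2.865 m
ΔV₁ = 0.086 × 1.2 × 10^8 × 2.865 = 2.957 × 10^7 m³
ΔV₂ = 0.16 × 5.8 × 10^7 × 2.865 = 2.659 × 10^7 m³
ΔV = ΔV₁ + ΔV₂ = 5.616 × 10^7 m³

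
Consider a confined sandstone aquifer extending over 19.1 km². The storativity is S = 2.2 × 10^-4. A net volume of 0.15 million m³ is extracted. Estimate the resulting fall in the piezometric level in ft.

A = 19.1 km² = 1.91 × 10^7 m²
ΔV = 0.15 million m³ = 1.5 × 10^5 m³
Δh = ΔV / (S × A) = 1.5 × 10^5 m³ / (2.2 × 10^-4 × 1.91 × 10^7 m²) = 35.7 m
Δh = 35.7 m = 117.1 ft

Δh ≈ 117 ft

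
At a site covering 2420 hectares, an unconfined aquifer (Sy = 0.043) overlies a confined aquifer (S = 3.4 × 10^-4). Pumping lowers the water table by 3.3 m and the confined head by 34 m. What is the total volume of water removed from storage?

A = 2420 hectares = 2.42 × 10^7 m²
Unconfined: ΔV_u = Sy × A × Δh_u = 0.043 × 2.42 × 10^7 × 3.3 = 3.434 × 10^6 m³
Confined: ΔV_c = S × A × Δh_c = 3.4 × 10^-4 × 2.42 × 10^7 × 34 = 2.798 × 10^5 m³
Total ΔV = 3.434 × 10^6 + 2.798 × 10^5 = 3.714 × 10^6 m³

ΔV ≈ 3.71 × 10^6 m³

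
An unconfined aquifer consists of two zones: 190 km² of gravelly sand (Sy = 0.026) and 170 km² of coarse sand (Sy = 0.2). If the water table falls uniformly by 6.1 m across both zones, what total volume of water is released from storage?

ΔV ≈ 2.38 × 10^8 m³

A₁ = 190 km² = 1.9 × 10^8 m²; A₂ = 170 km² = 1.7 × 10^8 m²
ΔV₁ = 0.026 × 1.9 × 10^8 × 6.1 = 3.013 × 10^7 m³
ΔV₂ = 0.2 × 1.7 × 10^8 × 6.1 = 2.074 × 10^8 m³
ΔV = ΔV₁ + ΔV₂ = 2.375 × 10^8 m³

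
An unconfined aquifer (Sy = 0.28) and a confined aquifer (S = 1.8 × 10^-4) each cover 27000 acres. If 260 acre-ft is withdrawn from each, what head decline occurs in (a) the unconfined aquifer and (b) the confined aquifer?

A = 27000 acres = 1.093 × 10^8 m²
ΔV = 260 acre-ft = 3.207 × 10^5 m³
Unconfined: Δh_u = ΔV/(Sy·A) = 3.207 × 10^5/(0.28 × 1.093 × 10^8) = 0.01048 m
Confined: Δh_c = ΔV/(S·A) = 3.207 × 10^5/(1.8 × 10^-4 × 1.093 × 10^8) = 16.31 m

Δh_u ≈ 0.0105 m; Δh_c ≈ 16.3 m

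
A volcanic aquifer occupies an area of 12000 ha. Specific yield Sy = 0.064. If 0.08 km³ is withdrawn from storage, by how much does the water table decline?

A = 12000 ha = 1.2 × 10^8 m²
ΔV = 0.08 km³ = 8 × 10^7 m³
Δh = ΔV / (Sy × A) = 8 × 10^7 m³ / (0.064 × 1.2 × 10^8 m²) = 10.42 m

Δh ≈ 10.4 m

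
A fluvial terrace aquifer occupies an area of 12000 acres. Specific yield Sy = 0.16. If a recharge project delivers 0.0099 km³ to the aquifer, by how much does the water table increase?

Δh ≈ 1.27 m

A = 12000 acres = 4.856 × 10^7 m²
ΔV = 0.0099 km³ = 9.9 × 10^6 m³
Δh = ΔV / (Sy × A) = 9.9 × 10^6 m³ / (0.16 × 4.856 × 10^7 m²) = 1.274 m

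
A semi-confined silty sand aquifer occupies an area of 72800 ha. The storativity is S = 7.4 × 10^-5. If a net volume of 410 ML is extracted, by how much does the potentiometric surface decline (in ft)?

A = 72800 ha = 7.28 × 10^8 m²
ΔV = 410 ML = 4.1 × 10^5 m³
Δh = ΔV / (S × A) = 4.1 × 10^5 m³ / (7.4 × 10^-5 × 7.28 × 10^8 m²) = 7.611 m
Δh = 7.611 m = 24.97 ft

Δh ≈ 25 ft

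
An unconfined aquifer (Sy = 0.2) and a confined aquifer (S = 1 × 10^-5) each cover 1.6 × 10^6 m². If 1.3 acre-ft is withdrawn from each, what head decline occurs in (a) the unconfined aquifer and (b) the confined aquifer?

Δh_u ≈ 0.00501 m; Δh_c ≈ 100 m

ΔV = 1.3 acre-ft = 1604 m³
Unconfined: Δh_u = ΔV/(Sy·A) = 1604/(0.2 × 1.6 × 10^6) = 0.005011 m
Confined: Δh_c = ΔV/(S·A) = 1604/(1 × 10^-5 × 1.6 × 10^6) = 100.2 m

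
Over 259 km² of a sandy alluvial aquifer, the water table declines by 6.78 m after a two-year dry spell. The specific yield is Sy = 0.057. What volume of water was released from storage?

ΔV ≈ 1 × 10^8 m³

A = 259 km² = 2.59 × 10^8 m²
ΔV = Sy × A × Δh = 0.057 × 2.59 × 10^8 m² × 6.78 m = 1.001 × 10^8 m³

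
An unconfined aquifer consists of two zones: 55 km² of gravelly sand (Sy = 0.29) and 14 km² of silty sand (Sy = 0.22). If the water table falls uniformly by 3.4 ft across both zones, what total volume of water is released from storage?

ΔV ≈ 1.97 × 10^7 m³

A₁ = 55 km² = 5.5 × 10^7 m²; A₂ = 14 km² = 1.4 × 10^7 m²
Δh = 3.4 ft = 1.036 m
ΔV₁ = 0.29 × 5.5 × 10^7 × 1.036 = 1.653 × 10^7 m³
ΔV₂ = 0.22 × 1.4 × 10^7 × 1.036 = 3.192 × 10^6 m³
ΔV = ΔV₁ + ΔV₂ = 1.972 × 10^7 m³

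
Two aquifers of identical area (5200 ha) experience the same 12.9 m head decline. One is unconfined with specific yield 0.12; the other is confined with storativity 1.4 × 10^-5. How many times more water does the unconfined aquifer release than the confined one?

A = 5200 ha = 5.2 × 10^7 m²
Unconfined: ΔV_u = Sy × A × Δh = 0.12 × 5.2 × 10^7 × 12.9 = 8.05 × 10^7 m³
Confined: ΔV_c = S × A × Δh = 1.4 × 10^-5 × 5.2 × 10^7 × 12.9 = 9391 m³
Ratio = ΔV_u / ΔV_c = Sy / S = 0.12 / 1.4 × 10^-5 = 8571

ΔV_u / ΔV_c ≈ 8570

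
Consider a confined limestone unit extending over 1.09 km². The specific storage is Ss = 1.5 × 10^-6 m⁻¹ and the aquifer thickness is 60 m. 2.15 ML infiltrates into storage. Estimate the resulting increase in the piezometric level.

S = Ss × b = 1.5 × 10^-6 m⁻¹ × 60 m = 9 × 10^-5
A = 1.09 km² = 1.09 × 10^6 m²
ΔV = 2.15 ML = 2150 m³
Δh = ΔV / (S × A) = 2150 m³ / (9 × 10^-5 × 1.09 × 10^6 m²) = 21.92 m

Δh ≈ 21.9 m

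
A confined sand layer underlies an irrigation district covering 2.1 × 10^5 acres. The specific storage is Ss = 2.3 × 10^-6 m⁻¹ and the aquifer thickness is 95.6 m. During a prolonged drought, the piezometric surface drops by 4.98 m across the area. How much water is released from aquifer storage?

S = Ss × b = 2.3 × 10^-6 m⁻¹ × 95.6 m = 2.199 × 10^-4
A = 2.1 × 10^5 acres = 8.498 × 10^8 m²
ΔV = S × A × Δh = 2.199 × 10^-4 × 8.498 × 10^8 m² × 4.98 m = 9.306 × 10^5 m³

ΔV ≈ 9.31 × 10^5 m³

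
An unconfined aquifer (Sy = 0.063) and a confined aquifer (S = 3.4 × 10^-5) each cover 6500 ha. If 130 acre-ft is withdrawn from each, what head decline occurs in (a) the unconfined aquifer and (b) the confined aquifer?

A = 6500 ha = 6.5 × 10^7 m²
ΔV = 130 acre-ft = 1.604 × 10^5 m³
Unconfined: Δh_u = ΔV/(Sy·A) = 1.604 × 10^5/(0.063 × 6.5 × 10^7) = 0.03916 m
Confined: Δh_c = ΔV/(S·A) = 1.604 × 10^5/(3.4 × 10^-5 × 6.5 × 10^7) = 72.56 m

Δh_u ≈ 0.0392 m; Δh_c ≈ 72.6 m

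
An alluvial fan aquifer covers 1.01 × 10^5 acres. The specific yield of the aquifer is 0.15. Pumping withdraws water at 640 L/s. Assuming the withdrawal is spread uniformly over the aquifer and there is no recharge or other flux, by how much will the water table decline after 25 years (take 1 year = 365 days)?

A = 1.01 × 10^5 acres = 4.087 × 10^8 m²
Q = 640 L/s = 55300 m³/d
t = 25 years = 9125 d
ΔV = Q × t = 55300 m³/d × 9125 d = 5.046 × 10^8 m³
Δh = ΔV / (Sy × A) = 5.046 × 10^8 / (0.15 × 4.087 × 10^8) = 8.23 m

Δh ≈ 8.23 m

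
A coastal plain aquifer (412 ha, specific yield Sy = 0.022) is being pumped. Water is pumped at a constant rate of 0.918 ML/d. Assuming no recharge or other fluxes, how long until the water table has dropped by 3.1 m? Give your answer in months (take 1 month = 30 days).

A = 412 ha = 4.12 × 10^6 m²
ΔV = Sy × A × Δh = 0.022 × 4.12 × 10^6 × 3.1 = 2.81 × 10^5 m³
Q = 0.918 ML/d = 918 m³/d
t = ΔV / Q = 2.81 × 10^5 m³ / 918 m³/d = 306.1 d
t = 306.1 d ≈ 10.2 months

t ≈ 10.2 months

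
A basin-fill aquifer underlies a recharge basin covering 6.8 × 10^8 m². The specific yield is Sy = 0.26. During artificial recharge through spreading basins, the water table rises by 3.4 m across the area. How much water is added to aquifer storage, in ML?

ΔV ≈ 6.01 × 10^5 ML

ΔV = Sy × A × Δh = 0.26 × 6.8 × 10^8 m² × 3.4 m = 6.011 × 10^8 m³
ΔV = 6.011 × 10^8 m³ = 6.011 × 10^5 ML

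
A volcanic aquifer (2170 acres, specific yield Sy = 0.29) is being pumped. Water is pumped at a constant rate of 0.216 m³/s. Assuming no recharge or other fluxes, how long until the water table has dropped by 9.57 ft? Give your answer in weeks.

A = 2170 acres = 8.782 × 10^6 m²
Δh = 9.57 ft = 2.917 m
ΔV = Sy × A × Δh = 0.29 × 8.782 × 10^6 × 2.917 = 7.429 × 10^6 m³
Q = 0.216 m³/s = 18660 m³/d
t = ΔV / Q = 7.429 × 10^6 m³ / 18660 m³/d = 398 d
t = 398 d ≈ 56.86 weeks

t ≈ 56.9 weeks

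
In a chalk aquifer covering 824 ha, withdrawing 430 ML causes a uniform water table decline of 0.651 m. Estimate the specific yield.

A = 824 ha = 8.24 × 10^6 m²
ΔV = 430 ML = 4.3 × 10^5 m³
Sy = ΔV / (A × Δh) = 4.3 × 10^5 m³ / (8.24 × 10^6 m² × 0.651 m) = 0.08016

Sy ≈ 0.08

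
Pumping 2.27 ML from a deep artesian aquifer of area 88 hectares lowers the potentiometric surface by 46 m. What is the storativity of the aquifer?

S ≈ 5.6 × 10^-5

A = 88 hectares = 8.8 × 10^5 m²
ΔV = 2.27 ML = 2270 m³
S = ΔV / (A × Δh) = 2270 m³ / (8.8 × 10^5 m² × 46 m) = 5.608 × 10^-5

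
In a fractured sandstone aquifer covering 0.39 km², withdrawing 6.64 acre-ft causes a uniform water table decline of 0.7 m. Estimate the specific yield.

Sy ≈ 0.03

A = 0.39 km² = 3.9 × 10^5 m²
ΔV = 6.64 acre-ft = 8190 m³
Sy = ΔV / (A × Δh) = 8190 m³ / (3.9 × 10^5 m² × 0.7 m) = 0.03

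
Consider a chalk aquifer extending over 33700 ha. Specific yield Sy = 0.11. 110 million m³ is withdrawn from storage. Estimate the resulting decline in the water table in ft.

A = 33700 ha = 3.37 × 10^8 m²
ΔV = 110 million m³ = 1.1 × 10^8 m³
Δh = ΔV / (Sy × A) = 1.1 × 10^8 m³ / (0.11 × 3.37 × 10^8 m²) = 2.967 m
Δh = 2.967 m = 9.735 ft

Δh ≈ 9.74 ft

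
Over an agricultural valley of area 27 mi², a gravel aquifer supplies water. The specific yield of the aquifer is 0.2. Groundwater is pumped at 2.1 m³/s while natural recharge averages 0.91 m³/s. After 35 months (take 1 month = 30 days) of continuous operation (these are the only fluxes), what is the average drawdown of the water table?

A = 27 mi² = 6.993 × 10^7 m²
Net abstraction = 2.1 − 0.91 = 1.19 m³/s
Q_net = 1.19 m³/s = 1.028 × 10^5 m³/d
t = 35 months = 1050 d
ΔV = Q × t = 1.028 × 10^5 m³/d × 1050 d = 1.08 × 10^8 m³
Δh = ΔV / (Sy × A) = 1.08 × 10^8 / (0.2 × 6.993 × 10^7) = 7.719 m

Δh ≈ 7.72 m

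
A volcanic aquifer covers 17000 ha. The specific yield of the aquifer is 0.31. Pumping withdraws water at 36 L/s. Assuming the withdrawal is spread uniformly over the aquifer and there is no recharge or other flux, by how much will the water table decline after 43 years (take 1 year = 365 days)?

Δh ≈ 0.926 m

A = 17000 ha = 1.7 × 10^8 m²
Q = 36 L/s = 3110 m³/d
t = 43 years = 15700 d
ΔV = Q × t = 3110 m³/d × 15700 d = 4.882 × 10^7 m³
Δh = ΔV / (Sy × A) = 4.882 × 10^7 / (0.31 × 1.7 × 10^8) = 0.9263 m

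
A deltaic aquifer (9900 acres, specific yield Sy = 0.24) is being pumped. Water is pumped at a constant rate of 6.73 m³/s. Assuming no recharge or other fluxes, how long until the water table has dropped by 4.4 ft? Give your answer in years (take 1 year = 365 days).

A = 9900 acres = 4.006 × 10^7 m²
Δh = 4.4 ft = 1.341 m
ΔV = Sy × A × Δh = 0.24 × 4.006 × 10^7 × 1.341 = 1.29 × 10^7 m³
Q = 6.73 m³/s = 5.815 × 10^5 m³/d
t = ΔV / Q = 1.29 × 10^7 m³ / 5.815 × 10^5 m³/d = 22.18 d
t = 22.18 d ≈ 0.06076 years

t ≈ 0.0608 years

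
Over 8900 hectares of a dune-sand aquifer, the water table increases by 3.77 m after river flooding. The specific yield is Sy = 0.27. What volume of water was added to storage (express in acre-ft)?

A = 8900 hectares = 8.9 × 10^7 m²
ΔV = Sy × A × Δh = 0.27 × 8.9 × 10^7 m² × 3.77 m = 9.059 × 10^7 m³
ΔV = 9.059 × 10^7 m³ = 73450 acre-ft

ΔV ≈ 73400 acre-ft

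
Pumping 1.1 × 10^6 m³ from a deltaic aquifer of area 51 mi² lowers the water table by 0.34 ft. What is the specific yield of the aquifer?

A = 51 mi² = 1.321 × 10^8 m²
Δh = 0.34 ft = 0.1036 m
Sy = ΔV / (A × Δh) = 1.1 × 10^6 m³ / (1.321 × 10^8 m² × 0.1036 m) = 0.08036

Sy ≈ 0.08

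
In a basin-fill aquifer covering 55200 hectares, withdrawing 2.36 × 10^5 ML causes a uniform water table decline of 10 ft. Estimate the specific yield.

Sy ≈ 0.14

A = 55200 hectares = 5.52 × 10^8 m²
Δh = 10 ft = 3.048 m
ΔV = 2.36 × 10^5 ML = 2.36 × 10^8 m³
Sy = ΔV / (A × Δh) = 2.36 × 10^8 m³ / (5.52 × 10^8 m² × 3.048 m) = 0.1403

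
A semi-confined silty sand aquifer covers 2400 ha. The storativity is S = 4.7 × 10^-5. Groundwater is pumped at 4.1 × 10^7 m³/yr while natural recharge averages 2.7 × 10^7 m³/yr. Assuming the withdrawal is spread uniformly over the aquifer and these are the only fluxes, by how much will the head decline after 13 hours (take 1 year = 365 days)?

A = 2400 ha = 2.4 × 10^7 m²
Net abstraction = 4.1 × 10^7 − 2.7 × 10^7 = 1.4 × 10^7 m³/yr
Q_net = 1.4 × 10^7 m³/yr = 38360 m³/d
t = 13 hours = 0.5417 d
ΔV = Q × t = 38360 m³/d × 0.5417 d = 20780 m³
Δh = ΔV / (S × A) = 20780 / (4.7 × 10^-5 × 2.4 × 10^7) = 18.42 m

Δh ≈ 18.4 m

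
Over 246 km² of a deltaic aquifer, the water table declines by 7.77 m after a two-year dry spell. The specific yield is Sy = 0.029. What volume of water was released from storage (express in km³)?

A = 246 km² = 2.46 × 10^8 m²
ΔV = Sy × A × Δh = 0.029 × 2.46 × 10^8 m² × 7.77 m = 5.543 × 10^7 m³
ΔV = 5.543 × 10^7 m³ = 0.05543 km³

ΔV ≈ 0.0554 km³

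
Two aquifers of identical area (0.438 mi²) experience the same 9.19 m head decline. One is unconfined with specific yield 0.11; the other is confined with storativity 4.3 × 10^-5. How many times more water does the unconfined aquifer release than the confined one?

A = 0.438 mi² = 1.134 × 10^6 m²
Unconfined: ΔV_u = Sy × A × Δh = 0.11 × 1.134 × 10^6 × 9.19 = 1.147 × 10^6 m³
Confined: ΔV_c = S × A × Δh = 4.3 × 10^-5 × 1.134 × 10^6 × 9.19 = 448.3 m³
Ratio = ΔV_u / ΔV_c = Sy / S = 0.11 / 4.3 × 10^-5 = 2558

ΔV_u / ΔV_c ≈ 2560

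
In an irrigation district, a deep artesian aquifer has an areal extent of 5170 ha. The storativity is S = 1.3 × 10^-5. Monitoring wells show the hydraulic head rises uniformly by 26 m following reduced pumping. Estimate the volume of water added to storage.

ΔV ≈ 17500 m³

A = 5170 ha = 5.17 × 10^7 m²
ΔV = S × A × Δh = 1.3 × 10^-5 × 5.17 × 10^7 m² × 26 m = 17470 m³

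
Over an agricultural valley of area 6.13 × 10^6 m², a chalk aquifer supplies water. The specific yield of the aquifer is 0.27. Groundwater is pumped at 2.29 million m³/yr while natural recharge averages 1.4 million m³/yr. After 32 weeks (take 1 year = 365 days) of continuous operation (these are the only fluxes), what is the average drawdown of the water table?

Δh ≈ 0.33 m

Net abstraction = 2.29 − 1.4 = 0.89 million m³/yr
Q_net = 0.89 million m³/yr = 2438 m³/d
t = 32 weeks = 224 d
ΔV = Q × t = 2438 m³/d × 224 d = 5.462 × 10^5 m³
Δh = ΔV / (Sy × A) = 5.462 × 10^5 / (0.27 × 6.13 × 10^6) = 0.33 m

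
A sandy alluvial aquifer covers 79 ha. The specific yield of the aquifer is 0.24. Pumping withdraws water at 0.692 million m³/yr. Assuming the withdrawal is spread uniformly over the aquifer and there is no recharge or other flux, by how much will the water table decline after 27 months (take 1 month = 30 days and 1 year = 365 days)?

Δh ≈ 8.1 m

A = 79 ha = 7.9 × 10^5 m²
Q = 0.692 million m³/yr = 1896 m³/d
t = 27 months = 810 d
ΔV = Q × t = 1896 m³/d × 810 d = 1.536 × 10^6 m³
Δh = ΔV / (Sy × A) = 1.536 × 10^6 / (0.24 × 7.9 × 10^5) = 8.1 m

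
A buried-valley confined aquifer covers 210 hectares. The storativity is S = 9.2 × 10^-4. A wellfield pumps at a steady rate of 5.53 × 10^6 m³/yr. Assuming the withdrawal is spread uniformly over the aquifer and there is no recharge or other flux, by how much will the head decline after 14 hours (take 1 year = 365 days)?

Δh ≈ 4.57 m

A = 210 hectares = 2.1 × 10^6 m²
Q = 5.53 × 10^6 m³/yr = 15150 m³/d
t = 14 hours = 0.5833 d
ΔV = Q × t = 15150 m³/d × 0.5833 d = 8838 m³
Δh = ΔV / (S × A) = 8838 / (9.2 × 10^-4 × 2.1 × 10^6) = 4.574 m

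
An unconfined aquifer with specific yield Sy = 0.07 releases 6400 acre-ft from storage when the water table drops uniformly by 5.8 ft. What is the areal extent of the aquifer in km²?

Δh = 5.8 ft = 1.768 m
ΔV = 6400 acre-ft = 7.894 × 10^6 m³
A = ΔV / (Sy × Δh) = 7.894 × 10^6 / (0.07 × 1.768) = 6.379 × 10^7 m²
A = 6.379 × 10^7 m² = 63.79 km²

A ≈ 63.8 km²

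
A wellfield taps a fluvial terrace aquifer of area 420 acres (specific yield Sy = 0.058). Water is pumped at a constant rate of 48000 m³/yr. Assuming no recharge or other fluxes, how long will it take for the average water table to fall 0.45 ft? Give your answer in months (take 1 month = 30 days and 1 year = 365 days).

t ≈ 3.43 months

A = 420 acres = 1.7 × 10^6 m²
Δh = 0.45 ft = 0.1372 m
ΔV = Sy × A × Δh = 0.058 × 1.7 × 10^6 × 0.1372 = 13520 m³
Q = 48000 m³/yr = 131.5 m³/d
t = ΔV / Q = 13520 m³ / 131.5 m³/d = 102.8 d
t = 102.8 d ≈ 3.427 months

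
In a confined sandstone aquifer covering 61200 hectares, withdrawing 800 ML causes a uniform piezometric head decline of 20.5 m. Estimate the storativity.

S ≈ 6.4 × 10^-5

A = 61200 hectares = 6.12 × 10^8 m²
ΔV = 800 ML = 8 × 10^5 m³
S = ΔV / (A × Δh) = 8 × 10^5 m³ / (6.12 × 10^8 m² × 20.5 m) = 6.377 × 10^-5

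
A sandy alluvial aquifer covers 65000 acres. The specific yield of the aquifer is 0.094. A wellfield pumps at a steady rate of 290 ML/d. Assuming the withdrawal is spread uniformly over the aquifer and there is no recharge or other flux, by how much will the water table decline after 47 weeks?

A = 65000 acres = 2.63 × 10^8 m²
Q = 290 ML/d = 2.9 × 10^5 m³/d
t = 47 weeks = 329 d
ΔV = Q × t = 2.9 × 10^5 m³/d × 329 d = 9.541 × 10^7 m³
Δh = ΔV / (Sy × A) = 9.541 × 10^7 / (0.094 × 2.63 × 10^8) = 3.859 m

Δh ≈ 3.86 m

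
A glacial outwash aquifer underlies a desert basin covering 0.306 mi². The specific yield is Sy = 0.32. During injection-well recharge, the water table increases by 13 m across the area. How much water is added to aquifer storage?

ΔV ≈ 3.3 × 10^6 m³

A = 0.306 mi² = 7.925 × 10^5 m²
ΔV = Sy × A × Δh = 0.32 × 7.925 × 10^5 m² × 13 m = 3.297 × 10^6 m³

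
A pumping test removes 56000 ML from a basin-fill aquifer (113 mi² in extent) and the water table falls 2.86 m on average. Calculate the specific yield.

Sy ≈ 0.067

A = 113 mi² = 2.927 × 10^8 m²
ΔV = 56000 ML = 5.6 × 10^7 m³
Sy = ΔV / (A × Δh) = 5.6 × 10^7 m³ / (2.927 × 10^8 m² × 2.86 m) = 0.0669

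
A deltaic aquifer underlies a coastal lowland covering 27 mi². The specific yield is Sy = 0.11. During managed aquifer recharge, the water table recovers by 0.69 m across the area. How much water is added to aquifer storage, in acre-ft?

A = 27 mi² = 6.993 × 10^7 m²
ΔV = Sy × A × Δh = 0.11 × 6.993 × 10^7 m² × 0.69 m = 5.308 × 10^6 m³
ΔV = 5.308 × 10^6 m³ = 4303 acre-ft

ΔV ≈ 4300 acre-ft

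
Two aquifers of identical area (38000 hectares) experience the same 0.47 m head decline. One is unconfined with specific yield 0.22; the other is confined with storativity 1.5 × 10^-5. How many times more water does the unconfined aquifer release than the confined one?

ΔV_u / ΔV_c ≈ 14700

A = 38000 hectares = 3.8 × 10^8 m²
Unconfined: ΔV_u = Sy × A × Δh = 0.22 × 3.8 × 10^8 × 0.47 = 3.929 × 10^7 m³
Confined: ΔV_c = S × A × Δh = 1.5 × 10^-5 × 3.8 × 10^8 × 0.47 = 2679 m³
Ratio = ΔV_u / ΔV_c = Sy / S = 0.22 / 1.5 × 10^-5 = 14670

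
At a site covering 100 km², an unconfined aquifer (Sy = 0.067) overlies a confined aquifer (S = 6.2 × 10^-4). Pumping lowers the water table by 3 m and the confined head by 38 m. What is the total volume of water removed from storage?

ΔV ≈ 2.25 × 10^7 m³

A = 100 km² = 1 × 10^8 m²
Unconfined: ΔV_u = Sy × A × Δh_u = 0.067 × 1 × 10^8 × 3 = 2.01 × 10^7 m³
Confined: ΔV_c = S × A × Δh_c = 6.2 × 10^-4 × 1 × 10^8 × 38 = 2.356 × 10^6 m³
Total ΔV = 2.01 × 10^7 + 2.356 × 10^6 = 2.246 × 10^7 m³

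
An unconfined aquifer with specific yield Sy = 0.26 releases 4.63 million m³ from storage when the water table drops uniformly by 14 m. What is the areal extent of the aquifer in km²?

ΔV = 4.63 million m³ = 4.63 × 10^6 m³
A = ΔV / (Sy × Δh) = 4.63 × 10^6 / (0.26 × 14) = 1.272 × 10^6 m²
A = 1.272 × 10^6 m² = 1.272 km²

A ≈ 1.27 km²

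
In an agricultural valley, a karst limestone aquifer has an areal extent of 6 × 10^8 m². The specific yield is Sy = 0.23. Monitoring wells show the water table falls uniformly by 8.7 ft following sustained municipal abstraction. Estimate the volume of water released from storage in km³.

Δh = 8.7 ft = 2.652 m
ΔV = Sy × A × Δh = 0.23 × 6 × 10^8 m² × 2.652 m = 3.659 × 10^8 m³
ΔV = 3.659 × 10^8 m³ = 0.3659 km³

ΔV ≈ 0.366 km³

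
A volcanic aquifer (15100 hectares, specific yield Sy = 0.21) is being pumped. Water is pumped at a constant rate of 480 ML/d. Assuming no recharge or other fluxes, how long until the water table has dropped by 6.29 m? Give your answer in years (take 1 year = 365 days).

t ≈ 1.14 years

A = 15100 hectares = 1.51 × 10^8 m²
ΔV = Sy × A × Δh = 0.21 × 1.51 × 10^8 × 6.29 = 1.995 × 10^8 m³
Q = 480 ML/d = 4.8 × 10^5 m³/d
t = ΔV / Q = 1.995 × 10^8 m³ / 4.8 × 10^5 m³/d = 415.5 d
t = 415.5 d ≈ 1.138 years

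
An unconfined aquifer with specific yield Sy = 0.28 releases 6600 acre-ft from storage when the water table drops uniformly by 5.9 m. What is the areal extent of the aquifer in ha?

ΔV = 6600 acre-ft = 8.141 × 10^6 m³
A = ΔV / (Sy × Δh) = 8.141 × 10^6 / (0.28 × 5.9) = 4.928 × 10^6 m²
A = 4.928 × 10^6 m² = 492.8 ha

A ≈ 493 ha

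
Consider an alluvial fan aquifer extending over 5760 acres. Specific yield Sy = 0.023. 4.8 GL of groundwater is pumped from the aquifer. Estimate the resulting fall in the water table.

A = 5760 acres = 2.331 × 10^7 m²
ΔV = 4.8 GL = 4.8 × 10^6 m³
Δh = ΔV / (Sy × A) = 4.8 × 10^6 m³ / (0.023 × 2.331 × 10^7 m²) = 8.953 m

Δh ≈ 8.95 m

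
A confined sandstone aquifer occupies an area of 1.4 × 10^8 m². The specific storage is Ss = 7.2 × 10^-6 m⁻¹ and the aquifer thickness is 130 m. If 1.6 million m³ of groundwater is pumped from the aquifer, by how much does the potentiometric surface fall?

S = Ss × b = 7.2 × 10^-6 m⁻¹ × 130 m = 9.36 × 10^-4
ΔV = 1.6 million m³ = 1.6 × 10^6 m³
Δh = ΔV / (S × A) = 1.6 × 10^6 m³ / (9.36 × 10^-4 × 1.4 × 10^8 m²) = 12.21 m

Δh ≈ 12.2 m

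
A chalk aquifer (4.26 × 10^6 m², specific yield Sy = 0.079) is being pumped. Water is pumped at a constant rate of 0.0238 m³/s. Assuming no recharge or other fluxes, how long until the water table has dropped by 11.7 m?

ΔV = Sy × A × Δh = 0.079 × 4.26 × 10^6 × 11.7 = 3.938 × 10^6 m³
Q = 0.0238 m³/s = 2056 m³/d
t = ΔV / Q = 3.938 × 10^6 m³ / 2056 m³/d = 1915 d

t ≈ 1910 days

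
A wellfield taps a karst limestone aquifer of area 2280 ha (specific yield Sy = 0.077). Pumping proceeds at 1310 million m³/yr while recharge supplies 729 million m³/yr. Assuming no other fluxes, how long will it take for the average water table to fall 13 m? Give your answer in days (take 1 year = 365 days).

t ≈ 14.3 days

A = 2280 ha = 2.28 × 10^7 m²
ΔV = Sy × A × Δh = 0.077 × 2.28 × 10^7 × 13 = 2.282 × 10^7 m³
Net withdrawal = 1310 − 729 = 581 million m³/yr = 1.592 × 10^6 m³/d
t = ΔV / Q = 2.282 × 10^7 m³ / 1.592 × 10^6 m³/d = 14.34 d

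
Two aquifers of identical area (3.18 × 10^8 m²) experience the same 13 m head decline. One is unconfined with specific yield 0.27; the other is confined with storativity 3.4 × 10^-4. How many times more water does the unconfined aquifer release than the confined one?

Unconfined: ΔV_u = Sy × A × Δh = 0.27 × 3.18 × 10^8 × 13 = 1.116 × 10^9 m³
Confined: ΔV_c = S × A × Δh = 3.4 × 10^-4 × 3.18 × 10^8 × 13 = 1.406 × 10^6 m³
Ratio = ΔV_u / ΔV_c = Sy / S = 0.27 / 3.4 × 10^-4 = 794.1

ΔV_u / ΔV_c ≈ 794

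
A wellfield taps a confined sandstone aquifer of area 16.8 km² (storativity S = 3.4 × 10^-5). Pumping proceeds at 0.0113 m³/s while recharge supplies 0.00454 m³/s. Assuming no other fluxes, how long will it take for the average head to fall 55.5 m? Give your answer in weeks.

A = 16.8 km² = 1.68 × 10^7 m²
ΔV = S × A × Δh = 3.4 × 10^-5 × 1.68 × 10^7 × 55.5 = 31700 m³
Net withdrawal = 0.0113 − 0.00454 = 0.00676 m³/s = 584.1 m³/d
t = ΔV / Q = 31700 m³ / 584.1 m³/d = 54.28 d
t = 54.28 d ≈ 7.754 weeks

t ≈ 7.75 weeks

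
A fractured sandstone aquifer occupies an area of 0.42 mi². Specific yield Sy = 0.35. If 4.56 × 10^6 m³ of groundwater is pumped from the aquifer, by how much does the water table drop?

Δh ≈ 12 m

A = 0.42 mi² = 1.088 × 10^6 m²
Δh = ΔV / (Sy × A) = 4.56 × 10^6 m³ / (0.35 × 1.088 × 10^6 m²) = 11.98 m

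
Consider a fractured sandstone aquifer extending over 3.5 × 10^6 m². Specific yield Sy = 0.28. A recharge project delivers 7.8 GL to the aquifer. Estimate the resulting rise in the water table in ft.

ΔV = 7.8 GL = 7.8 × 10^6 m³
Δh = ΔV / (Sy × A) = 7.8 × 10^6 m³ / (0.28 × 3.5 × 10^6 m²) = 7.959 m
Δh = 7.959 m = 26.11 ft

Δh ≈ 26.1 ft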